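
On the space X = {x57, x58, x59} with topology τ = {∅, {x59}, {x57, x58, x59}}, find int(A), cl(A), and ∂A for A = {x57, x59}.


int(A) = {x59}, cl(A) = {x57, x58, x59}, ∂A = {x57, x58}.

Closed sets in (X, τ) are complements of opens:
  closed(X, τ) = {∅, {x57, x58}, {x57, x58, x59}}.
int(A) = ⋃ {U ∈ τ : U ⊆ A}. Opens contained in A: ∅, {x59}.
Taking the union of these: int(A) = {x59}.
cl(A) = ⋂ {C closed : A ⊆ C}. Closed sets containing A: {x57, x58, x59}.
Intersecting these: cl(A) = {x57, x58, x59}.
∂A = cl(A) ∖ int(A) = {x57, x58, x59} ∖ {x59} = {x57, x58}.


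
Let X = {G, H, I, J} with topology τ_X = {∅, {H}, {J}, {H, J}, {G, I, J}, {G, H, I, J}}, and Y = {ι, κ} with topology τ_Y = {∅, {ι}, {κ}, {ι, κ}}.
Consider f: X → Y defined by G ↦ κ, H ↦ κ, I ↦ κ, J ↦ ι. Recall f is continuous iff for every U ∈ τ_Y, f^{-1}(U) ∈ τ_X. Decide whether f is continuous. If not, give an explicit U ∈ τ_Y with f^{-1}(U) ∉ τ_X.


f is NOT continuous.

Compute f^{-1}(U) for each U ∈ τ_Y:
  U = ∅: f^{-1}(U) = ∅ ∈ τ_X ✓.
  U = {ι}: f^{-1}(U) = {J} ∈ τ_X ✓.
  U = {κ}: f^{-1}(U) = {G, H, I} ∉ τ_X ✗.
  U = {ι, κ}: f^{-1}(U) = {G, H, I, J} ∈ τ_X ✓.
Found U = {κ} with f^{-1}(U) = {G, H, I} not in τ_X. Therefore f is NOT continuous.


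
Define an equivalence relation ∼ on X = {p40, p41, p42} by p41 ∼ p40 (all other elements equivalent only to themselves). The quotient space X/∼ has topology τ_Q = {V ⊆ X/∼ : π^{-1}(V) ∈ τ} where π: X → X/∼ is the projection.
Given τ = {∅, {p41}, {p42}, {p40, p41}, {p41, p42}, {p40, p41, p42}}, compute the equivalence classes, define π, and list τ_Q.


X/∼ = {[p40=p41], [p42]}; |τ_Q| = 4.

Equivalence classes: [p40=p41], [p42].
Quotient map π: X → X/∼ sends p40 ↦ [p40=p41], p41 ↦ [p40=p41], p42 ↦ [p42].
For each subset V ⊆ X/∼, compute π^{-1}(V) ⊆ X and check whether π^{-1}(V) ∈ τ. V is open in τ_Q iff π^{-1}(V) ∈ τ.
  V = {}: π^{-1}(V) = ∅ ∈ τ ✓.
  V = {[p40=p41]}: π^{-1}(V) = {p40, p41} ∈ τ ✓.
  V = {[p42]}: π^{-1}(V) = {p42} ∈ τ ✓.
  V = {[p40=p41], [p42]}: π^{-1}(V) = {p40, p41, p42} ∈ τ ✓.
Open sets in the quotient: τ_Q = {{}, {[p40=p41]}, {[p42]}, {[p40=p41], [p42]}} (4 elements).


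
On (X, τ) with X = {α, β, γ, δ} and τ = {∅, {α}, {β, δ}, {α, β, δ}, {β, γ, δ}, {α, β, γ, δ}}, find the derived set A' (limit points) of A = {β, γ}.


A' = {γ, δ}

For each x ∈ X, list the open sets U ∈ τ with x ∈ U, then check whether U ∩ (A ∖ {x}) ≠ ∅ for every such U.
  x = α: open {α} ∋ x has {α} ∩ (A ∖ {α}) = ∅, so x is NOT a limit point.
  x = β: open {β, δ} ∋ x has {β, δ} ∩ (A ∖ {β}) = ∅, so x is NOT a limit point.
  x = γ: opens ∋ x are {β, γ, δ}, {α, β, γ, δ}; each meets A ∖ {γ}, so x IS a limit point.
  x = δ: opens ∋ x are {β, δ}, {α, β, δ}, {β, γ, δ}, {α, β, γ, δ}; each meets A ∖ {δ}, so x IS a limit point.
Collecting: A' = {γ, δ}.


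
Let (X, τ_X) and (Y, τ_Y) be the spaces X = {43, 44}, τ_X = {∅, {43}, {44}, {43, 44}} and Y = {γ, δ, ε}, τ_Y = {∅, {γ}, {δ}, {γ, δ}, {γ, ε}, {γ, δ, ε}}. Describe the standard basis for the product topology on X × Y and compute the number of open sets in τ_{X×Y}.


Basis B = {∅ × ∅, {43} × {γ}, {43} × {δ}, {44} × {γ}, {44} × {δ}, {43} × {γ, δ}, {43} × {γ, ε}, {43, 44} × {γ}, {43, 44} × {δ}, {44} × {γ, δ}, {44} × {γ, ε}, {43} × {γ, δ, ε}, {44} × {γ, δ, ε}, {43, 44} × {γ, δ}, {43, 44} × {γ, ε}, {43, 44} × {γ, δ, ε}}; |τ_{X×Y}| = 36.

Enumerate products U × V with U ∈ τ_X, V ∈ τ_Y (deduplicated):
  ∅ × ∅ = {} (∅)
  {43} × {γ} = {(43,γ)}
  {43} × {δ} = {(43,δ)}
  {44} × {γ} = {(44,γ)}
  {44} × {δ} = {(44,δ)}
  {43} × {γ, δ} = {(43,γ), (43,δ)}
  {43} × {γ, ε} = {(43,γ), (43,ε)}
  {43, 44} × {γ} = {(43,γ), (44,γ)}
  {43, 44} × {δ} = {(43,δ), (44,δ)}
  {44} × {γ, δ} = {(44,γ), (44,δ)}
  {44} × {γ, ε} = {(44,γ), (44,ε)}
  {43} × {γ, δ, ε} = {(43,γ), (43,δ), (43,ε)}
  {44} × {γ, δ, ε} = {(44,γ), (44,δ), (44,ε)}
  {43, 44} × {γ, δ} = {(43,γ), (43,δ), (44,γ), (44,δ)}
  {43, 44} × {γ, ε} = {(43,γ), (43,ε), (44,γ), (44,ε)}
  {43, 44} × {γ, δ, ε} = {(43,γ), (43,δ), (43,ε), (44,γ), (44,δ), (44,ε)}
These 16 distinct sets form the basis B.
Close under arbitrary unions to get τ_{X×Y}; counting gives |τ_{X×Y}| = 36.


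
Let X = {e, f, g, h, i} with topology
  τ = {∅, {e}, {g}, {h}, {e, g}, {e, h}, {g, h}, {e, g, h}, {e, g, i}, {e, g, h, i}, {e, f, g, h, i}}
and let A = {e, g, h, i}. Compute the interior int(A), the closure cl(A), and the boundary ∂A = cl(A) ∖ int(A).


int(A) = {e, g, h, i}, cl(A) = {e, f, g, h, i}, ∂A = {f}.

Closed sets in (X, τ) are complements of opens:
  closed(X, τ) = {∅, {f}, {f, h}, {f, i}, {e, f, i}, {f, g, i}, {f, h, i}, {e, f, g, i}, {e, f, h, i}, {f, g, h, i}, {e, f, g, h, i}}.
int(A) = ⋃ {U ∈ τ : U ⊆ A}. Opens contained in A: ∅, {e}, {g}, {h}, {e, g}, {e, h}, {g, h}, {e, g, h}, {e, g, i}, {e, g, h, i}.
Taking the union of these: int(A) = {e, g, h, i}.
cl(A) = ⋂ {C closed : A ⊆ C}. Closed sets containing A: {e, f, g, h, i}.
Intersecting these: cl(A) = {e, f, g, h, i}.
∂A = cl(A) ∖ int(A) = {e, f, g, h, i} ∖ {e, g, h, i} = {f}.


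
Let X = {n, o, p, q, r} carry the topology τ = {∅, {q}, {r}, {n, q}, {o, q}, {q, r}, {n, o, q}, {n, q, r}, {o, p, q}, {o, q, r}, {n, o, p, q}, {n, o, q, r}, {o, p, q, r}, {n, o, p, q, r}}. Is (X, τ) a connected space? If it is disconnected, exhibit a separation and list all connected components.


(X, τ) is disconnected; components = [{r}, {n, o, p, q}].

Find clopen sets (U ∈ τ with X ∖ U ∈ τ):
  U = ∅, X ∖ U = {n, o, p, q, r} — both open, so U is clopen.
  U = {r}, X ∖ U = {n, o, p, q} — both open, so U is clopen.
  U = {n, o, p, q}, X ∖ U = {r} — both open, so U is clopen.
  U = {n, o, p, q, r}, X ∖ U = ∅ — both open, so U is clopen.
Nontrivial clopen(s) exist: e.g. {r}. So (X, τ) is disconnected.
Compute connected components by grouping points that agree on all clopens:
  component: {r}
  component: {n, o, p, q}


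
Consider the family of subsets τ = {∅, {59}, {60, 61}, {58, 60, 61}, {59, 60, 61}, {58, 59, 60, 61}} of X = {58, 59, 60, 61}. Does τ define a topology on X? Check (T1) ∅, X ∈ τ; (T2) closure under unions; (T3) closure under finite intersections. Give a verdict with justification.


τ IS a topology on X.

Axiom (T1): ∅ ∈ τ? Yes; X ∈ τ? Yes.
Axiom (T2/T3): check pairwise unions and intersections of members of τ.
All pairwise intersections and unions checked — each lies in τ. Therefore τ satisfies (T1), (T2), (T3): it IS a topology on X.


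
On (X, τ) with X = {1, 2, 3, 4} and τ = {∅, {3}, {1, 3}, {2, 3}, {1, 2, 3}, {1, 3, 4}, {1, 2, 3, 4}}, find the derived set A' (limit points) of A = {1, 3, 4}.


A' = {1, 2, 4}

For each x ∈ X, list the open sets U ∈ τ with x ∈ U, then check whether U ∩ (A ∖ {x}) ≠ ∅ for every such U.
  x = 1: opens ∋ x are {1, 3}, {1, 2, 3}, {1, 3, 4}, {1, 2, 3, 4}; each meets A ∖ {1}, so x IS a limit point.
  x = 2: opens ∋ x are {2, 3}, {1, 2, 3}, {1, 2, 3, 4}; each meets A ∖ {2}, so x IS a limit point.
  x = 3: open {3} ∋ x has {3} ∩ (A ∖ {3}) = ∅, so x is NOT a limit point.
  x = 4: opens ∋ x are {1, 3, 4}, {1, 2, 3, 4}; each meets A ∖ {4}, so x IS a limit point.
Collecting: A' = {1, 2, 4}.


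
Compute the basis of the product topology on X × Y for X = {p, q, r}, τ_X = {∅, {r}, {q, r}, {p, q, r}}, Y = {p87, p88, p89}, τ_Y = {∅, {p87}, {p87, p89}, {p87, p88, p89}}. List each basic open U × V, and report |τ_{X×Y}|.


Basis B = {∅ × ∅, {r} × {p87}, {q, r} × {p87}, {r} × {p87, p89}, {p, q, r} × {p87}, {r} × {p87, p88, p89}, {q, r} × {p87, p89}, {p, q, r} × {p87, p89}, {q, r} × {p87, p88, p89}, {p, q, r} × {p87, p88, p89}}; |τ_{X×Y}| = 20.

Enumerate products U × V with U ∈ τ_X, V ∈ τ_Y (deduplicated):
  ∅ × ∅ = {} (∅)
  {r} × {p87} = {(r,p87)}
  {q, r} × {p87} = {(q,p87), (r,p87)}
  {r} × {p87, p89} = {(r,p87), (r,p89)}
  {p, q, r} × {p87} = {(p,p87), (q,p87), (r,p87)}
  {r} × {p87, p88, p89} = {(r,p87), (r,p88), (r,p89)}
  {q, r} × {p87, p89} = {(q,p87), (q,p89), (r,p87), (r,p89)}
  {p, q, r} × {p87, p89} = {(p,p87), (p,p89), (q,p87), (q,p89), (r,p87), (r,p89)}
  {q, r} × {p87, p88, p89} = {(q,p87), (q,p88), (q,p89), (r,p87), (r,p88), (r,p89)}
  {p, q, r} × {p87, p88, p89} = {(p,p87), (p,p88), (p,p89), (q,p87), (q,p88), (q,p89), (r,p87), (r,p88), (r,p89)}
These 10 distinct sets form the basis B.
Close under arbitrary unions to get τ_{X×Y}; counting gives |τ_{X×Y}| = 20.


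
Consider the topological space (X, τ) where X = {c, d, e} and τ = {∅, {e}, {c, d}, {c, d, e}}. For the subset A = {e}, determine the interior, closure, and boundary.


int(A) = {e}, cl(A) = {e}, ∂A = ∅.

Closed sets in (X, τ) are complements of opens:
  closed(X, τ) = {∅, {e}, {c, d}, {c, d, e}}.
int(A) = ⋃ {U ∈ τ : U ⊆ A}. Opens contained in A: ∅, {e}.
Taking the union of these: int(A) = {e}.
cl(A) = ⋂ {C closed : A ⊆ C}. Closed sets containing A: {e}, {c, d, e}.
Intersecting these: cl(A) = {e}.
∂A = cl(A) ∖ int(A) = {e} ∖ {e} = ∅.


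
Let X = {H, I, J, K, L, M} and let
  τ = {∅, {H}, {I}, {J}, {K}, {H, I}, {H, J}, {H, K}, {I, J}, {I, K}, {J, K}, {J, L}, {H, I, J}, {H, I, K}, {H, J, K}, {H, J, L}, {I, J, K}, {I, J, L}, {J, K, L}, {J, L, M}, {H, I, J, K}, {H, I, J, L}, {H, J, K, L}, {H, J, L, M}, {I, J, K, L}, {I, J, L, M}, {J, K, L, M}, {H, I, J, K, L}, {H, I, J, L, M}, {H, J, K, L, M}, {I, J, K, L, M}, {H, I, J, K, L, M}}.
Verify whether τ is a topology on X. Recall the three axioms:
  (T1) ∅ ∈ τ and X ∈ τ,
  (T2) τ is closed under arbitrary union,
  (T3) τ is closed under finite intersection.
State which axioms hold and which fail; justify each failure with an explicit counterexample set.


τ IS a topology on X.

Axiom (T1): ∅ ∈ τ? Yes; X ∈ τ? Yes.
Axiom (T2/T3): check pairwise unions and intersections of members of τ.
All pairwise intersections and unions checked — each lies in τ. Therefore τ satisfies (T1), (T2), (T3): it IS a topology on X.


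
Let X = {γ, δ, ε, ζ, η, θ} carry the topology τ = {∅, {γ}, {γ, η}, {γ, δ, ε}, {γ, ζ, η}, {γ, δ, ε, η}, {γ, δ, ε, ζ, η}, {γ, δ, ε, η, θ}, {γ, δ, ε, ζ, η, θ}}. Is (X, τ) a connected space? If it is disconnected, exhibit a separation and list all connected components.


(X, τ) is connected.

Find clopen sets (U ∈ τ with X ∖ U ∈ τ):
  U = ∅, X ∖ U = {γ, δ, ε, ζ, η, θ} — both open, so U is clopen.
  U = {γ, δ, ε, ζ, η, θ}, X ∖ U = ∅ — both open, so U is clopen.
Only trivial clopens (∅ and X) exist, so (X, τ) is connected.
Compute connected components by grouping points that agree on all clopens:
  component: {γ, δ, ε, ζ, η, θ}


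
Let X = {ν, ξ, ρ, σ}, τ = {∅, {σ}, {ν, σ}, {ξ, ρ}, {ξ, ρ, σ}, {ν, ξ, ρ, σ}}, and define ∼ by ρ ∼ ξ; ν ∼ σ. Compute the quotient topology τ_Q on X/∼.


X/∼ = {[ν=σ], [ξ=ρ]}; |τ_Q| = 4.

Equivalence classes: [ν=σ], [ξ=ρ].
Quotient map π: X → X/∼ sends ν ↦ [ν=σ], ξ ↦ [ξ=ρ], ρ ↦ [ξ=ρ], σ ↦ [ν=σ].
For each subset V ⊆ X/∼, compute π^{-1}(V) ⊆ X and check whether π^{-1}(V) ∈ τ. V is open in τ_Q iff π^{-1}(V) ∈ τ.
  V = {}: π^{-1}(V) = ∅ ∈ τ ✓.
  V = {[ν=σ]}: π^{-1}(V) = {ν, σ} ∈ τ ✓.
  V = {[ξ=ρ]}: π^{-1}(V) = {ξ, ρ} ∈ τ ✓.
  V = {[ν=σ], [ξ=ρ]}: π^{-1}(V) = {ν, ξ, ρ, σ} ∈ τ ✓.
Open sets in the quotient: τ_Q = {{}, {[ν=σ]}, {[ξ=ρ]}, {[ν=σ], [ξ=ρ]}} (4 elements).


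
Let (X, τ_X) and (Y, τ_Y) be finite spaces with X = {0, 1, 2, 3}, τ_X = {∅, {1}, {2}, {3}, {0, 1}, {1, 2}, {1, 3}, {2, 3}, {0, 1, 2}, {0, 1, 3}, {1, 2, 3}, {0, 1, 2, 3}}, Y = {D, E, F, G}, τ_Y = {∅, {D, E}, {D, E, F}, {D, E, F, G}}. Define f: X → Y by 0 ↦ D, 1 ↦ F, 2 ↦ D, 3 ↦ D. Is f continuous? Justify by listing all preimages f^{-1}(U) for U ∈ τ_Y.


f is NOT continuous.

Compute f^{-1}(U) for each U ∈ τ_Y:
  U = ∅: f^{-1}(U) = ∅ ∈ τ_X ✓.
  U = {D, E}: f^{-1}(U) = {0, 2, 3} ∉ τ_X ✗.
  U = {D, E, F}: f^{-1}(U) = {0, 1, 2, 3} ∈ τ_X ✓.
  U = {D, E, F, G}: f^{-1}(U) = {0, 1, 2, 3} ∈ τ_X ✓.
Found U = {D, E} with f^{-1}(U) = {0, 2, 3} not in τ_X. Therefore f is NOT continuous.


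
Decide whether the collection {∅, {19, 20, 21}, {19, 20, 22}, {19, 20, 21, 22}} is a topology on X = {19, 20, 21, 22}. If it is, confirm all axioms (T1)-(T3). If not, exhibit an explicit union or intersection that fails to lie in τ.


τ is NOT a topology on X.

Axiom (T1): ∅ ∈ τ? Yes; X ∈ τ? Yes.
Axiom (T2/T3): check pairwise unions and intersections of members of τ.
Counterexample for (T3): {19, 20, 21} ∩ {19, 20, 22} = {19, 20} ∉ τ. Therefore τ is NOT a topology.


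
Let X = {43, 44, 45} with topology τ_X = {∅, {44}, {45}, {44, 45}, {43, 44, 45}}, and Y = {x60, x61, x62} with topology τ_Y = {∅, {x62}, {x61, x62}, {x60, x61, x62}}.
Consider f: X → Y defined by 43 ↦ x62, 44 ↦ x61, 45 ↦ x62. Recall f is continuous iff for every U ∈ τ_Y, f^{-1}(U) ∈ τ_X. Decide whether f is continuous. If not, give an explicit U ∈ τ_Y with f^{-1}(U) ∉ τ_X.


f is NOT continuous.

Compute f^{-1}(U) for each U ∈ τ_Y:
  U = ∅: f^{-1}(U) = ∅ ∈ τ_X ✓.
  U = {x62}: f^{-1}(U) = {43, 45} ∉ τ_X ✗.
  U = {x61, x62}: f^{-1}(U) = {43, 44, 45} ∈ τ_X ✓.
  U = {x60, x61, x62}: f^{-1}(U) = {43, 44, 45} ∈ τ_X ✓.
Found U = {x62} with f^{-1}(U) = {43, 45} not in τ_X. Therefore f is NOT continuous.


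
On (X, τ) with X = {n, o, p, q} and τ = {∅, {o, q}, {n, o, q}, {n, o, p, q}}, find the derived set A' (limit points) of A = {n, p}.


A' = {p}

For each x ∈ X, list the open sets U ∈ τ with x ∈ U, then check whether U ∩ (A ∖ {x}) ≠ ∅ for every such U.
  x = n: open {n, o, q} ∋ x has {n, o, q} ∩ (A ∖ {n}) = ∅, so x is NOT a limit point.
  x = o: open {o, q} ∋ x has {o, q} ∩ (A ∖ {o}) = ∅, so x is NOT a limit point.
  x = p: opens ∋ x are {n, o, p, q}; each meets A ∖ {p}, so x IS a limit point.
  x = q: open {o, q} ∋ x has {o, q} ∩ (A ∖ {q}) = ∅, so x is NOT a limit point.
Collecting: A' = {p}.


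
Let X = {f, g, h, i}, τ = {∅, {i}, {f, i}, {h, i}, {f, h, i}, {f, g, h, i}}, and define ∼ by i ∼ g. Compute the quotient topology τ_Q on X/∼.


X/∼ = {[f], [g=i], [h]}; |τ_Q| = 2.

Equivalence classes: [f], [g=i], [h].
Quotient map π: X → X/∼ sends f ↦ [f], g ↦ [g=i], h ↦ [h], i ↦ [g=i].
For each subset V ⊆ X/∼, compute π^{-1}(V) ⊆ X and check whether π^{-1}(V) ∈ τ. V is open in τ_Q iff π^{-1}(V) ∈ τ.
  V = {}: π^{-1}(V) = ∅ ∈ τ ✓.
  V = {[f]}: π^{-1}(V) = {f} ∉ τ ✗.
  V = {[g=i]}: π^{-1}(V) = {g, i} ∉ τ ✗.
  V = {[f], [g=i]}: π^{-1}(V) = {f, g, i} ∉ τ ✗.
  V = {[h]}: π^{-1}(V) = {h} ∉ τ ✗.
  V = {[f], [h]}: π^{-1}(V) = {f, h} ∉ τ ✗.
  V = {[g=i], [h]}: π^{-1}(V) = {g, h, i} ∉ τ ✗.
  V = {[f], [g=i], [h]}: π^{-1}(V) = {f, g, h, i} ∈ τ ✓.
Open sets in the quotient: τ_Q = {{}, {[f], [g=i], [h]}} (2 elements).


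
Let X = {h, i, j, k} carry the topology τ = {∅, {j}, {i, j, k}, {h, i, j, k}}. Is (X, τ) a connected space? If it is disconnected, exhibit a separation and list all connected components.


(X, τ) is connected.

Find clopen sets (U ∈ τ with X ∖ U ∈ τ):
  U = ∅, X ∖ U = {h, i, j, k} — both open, so U is clopen.
  U = {h, i, j, k}, X ∖ U = ∅ — both open, so U is clopen.
Only trivial clopens (∅ and X) exist, so (X, τ) is connected.
Compute connected components by grouping points that agree on all clopens:
  component: {h, i, j, k}


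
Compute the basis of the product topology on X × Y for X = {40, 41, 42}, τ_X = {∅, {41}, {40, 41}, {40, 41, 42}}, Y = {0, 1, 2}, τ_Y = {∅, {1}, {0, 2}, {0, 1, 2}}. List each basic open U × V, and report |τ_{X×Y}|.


Basis B = {∅ × ∅, {41} × {1}, {40, 41} × {1}, {41} × {0, 2}, {40, 41, 42} × {1}, {41} × {0, 1, 2}, {40, 41} × {0, 2}, {40, 41} × {0, 1, 2}, {40, 41, 42} × {0, 2}, {40, 41, 42} × {0, 1, 2}}; |τ_{X×Y}| = 16.

Enumerate products U × V with U ∈ τ_X, V ∈ τ_Y (deduplicated):
  ∅ × ∅ = {} (∅)
  {41} × {1} = {(41,1)}
  {40, 41} × {1} = {(40,1), (41,1)}
  {41} × {0, 2} = {(41,0), (41,2)}
  {40, 41, 42} × {1} = {(40,1), (41,1), (42,1)}
  {41} × {0, 1, 2} = {(41,0), (41,1), (41,2)}
  {40, 41} × {0, 2} = {(40,0), (40,2), (41,0), (41,2)}
  {40, 41} × {0, 1, 2} = {(40,0), (40,1), (40,2), (41,0), (41,1), (41,2)}
  {40, 41, 42} × {0, 2} = {(40,0), (40,2), (41,0), (41,2), (42,0), (42,2)}
  {40, 41, 42} × {0, 1, 2} = {(40,0), (40,1), (40,2), (41,0), (41,1), (41,2), (42,0), (42,1), (42,2)}
These 10 distinct sets form the basis B.
Close under arbitrary unions to get τ_{X×Y}; counting gives |τ_{X×Y}| = 16.


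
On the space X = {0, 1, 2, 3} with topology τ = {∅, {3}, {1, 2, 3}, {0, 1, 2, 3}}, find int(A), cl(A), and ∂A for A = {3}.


int(A) = {3}, cl(A) = {0, 1, 2, 3}, ∂A = {0, 1, 2}.

Closed sets in (X, τ) are complements of opens:
  closed(X, τ) = {∅, {0}, {0, 1, 2}, {0, 1, 2, 3}}.
int(A) = ⋃ {U ∈ τ : U ⊆ A}. Opens contained in A: ∅, {3}.
Taking the union of these: int(A) = {3}.
cl(A) = ⋂ {C closed : A ⊆ C}. Closed sets containing A: {0, 1, 2, 3}.
Intersecting these: cl(A) = {0, 1, 2, 3}.
∂A = cl(A) ∖ int(A) = {0, 1, 2, 3} ∖ {3} = {0, 1, 2}.


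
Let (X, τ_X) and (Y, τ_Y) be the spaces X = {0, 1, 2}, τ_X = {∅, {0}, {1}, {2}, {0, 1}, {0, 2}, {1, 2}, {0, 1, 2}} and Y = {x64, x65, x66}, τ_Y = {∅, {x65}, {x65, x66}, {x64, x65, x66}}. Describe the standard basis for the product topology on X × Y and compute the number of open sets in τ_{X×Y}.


Basis B = {∅ × ∅, {0} × {x65}, {1} × {x65}, {2} × {x65}, {0} × {x65, x66}, {0, 1} × {x65}, {0, 2} × {x65}, {1} × {x65, x66}, {1, 2} × {x65}, {2} × {x65, x66}, {0} × {x64, x65, x66}, {0, 1, 2} × {x65}, {1} × {x64, x65, x66}, {2} × {x64, x65, x66}, {0, 1} × {x65, x66}, {0, 2} × {x65, x66}, {1, 2} × {x65, x66}, {0, 1} × {x64, x65, x66}, {0, 2} × {x64, x65, x66}, {0, 1, 2} × {x65, x66}, {1, 2} × {x64, x65, x66}, {0, 1, 2} × {x64, x65, x66}}; |τ_{X×Y}| = 64.

Enumerate products U × V with U ∈ τ_X, V ∈ τ_Y (deduplicated):
  ∅ × ∅ = {} (∅)
  {0} × {x65} = {(0,x65)}
  {1} × {x65} = {(1,x65)}
  {2} × {x65} = {(2,x65)}
  {0} × {x65, x66} = {(0,x65), (0,x66)}
  {0, 1} × {x65} = {(0,x65), (1,x65)}
  {0, 2} × {x65} = {(0,x65), (2,x65)}
  {1} × {x65, x66} = {(1,x65), (1,x66)}
  {1, 2} × {x65} = {(1,x65), (2,x65)}
  {2} × {x65, x66} = {(2,x65), (2,x66)}
  {0} × {x64, x65, x66} = {(0,x64), (0,x65), (0,x66)}
  {0, 1, 2} × {x65} = {(0,x65), (1,x65), (2,x65)}
  {1} × {x64, x65, x66} = {(1,x64), (1,x65), (1,x66)}
  {2} × {x64, x65, x66} = {(2,x64), (2,x65), (2,x66)}
  {0, 1} × {x65, x66} = {(0,x65), (0,x66), (1,x65), (1,x66)}
  {0, 2} × {x65, x66} = {(0,x65), (0,x66), (2,x65), (2,x66)}
  {1, 2} × {x65, x66} = {(1,x65), (1,x66), (2,x65), (2,x66)}
  {0, 1} × {x64, x65, x66} = {(0,x64), (0,x65), (0,x66), (1,x64), (1,x65), (1,x66)}
  {0, 2} × {x64, x65, x66} = {(0,x64), (0,x65), (0,x66), (2,x64), (2,x65), (2,x66)}
  {0, 1, 2} × {x65, x66} = {(0,x65), (0,x66), (1,x65), (1,x66), (2,x65), (2,x66)}
  {1, 2} × {x64, x65, x66} = {(1,x64), (1,x65), (1,x66), (2,x64), (2,x65), (2,x66)}
  {0, 1, 2} × {x64, x65, x66} = {(0,x64), (0,x65), (0,x66), (1,x64), (1,x65), (1,x66), (2,x64), (2,x65), (2,x66)}
These 22 distinct sets form the basis B.
Close under arbitrary unions to get τ_{X×Y}; counting gives |τ_{X×Y}| = 64.


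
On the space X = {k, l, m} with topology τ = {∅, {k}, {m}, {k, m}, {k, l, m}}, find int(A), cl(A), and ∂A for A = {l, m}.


int(A) = {m}, cl(A) = {l, m}, ∂A = {l}.

Closed sets in (X, τ) are complements of opens:
  closed(X, τ) = {∅, {l}, {k, l}, {l, m}, {k, l, m}}.
int(A) = ⋃ {U ∈ τ : U ⊆ A}. Opens contained in A: ∅, {m}.
Taking the union of these: int(A) = {m}.
cl(A) = ⋂ {C closed : A ⊆ C}. Closed sets containing A: {l, m}, {k, l, m}.
Intersecting these: cl(A) = {l, m}.
∂A = cl(A) ∖ int(A) = {l, m} ∖ {m} = {l}.


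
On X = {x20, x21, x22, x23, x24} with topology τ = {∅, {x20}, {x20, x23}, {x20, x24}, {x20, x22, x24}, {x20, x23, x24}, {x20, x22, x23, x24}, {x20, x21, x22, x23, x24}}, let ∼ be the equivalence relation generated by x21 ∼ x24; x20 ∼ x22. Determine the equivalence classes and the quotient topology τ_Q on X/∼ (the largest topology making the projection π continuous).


X/∼ = {[x20=x22], [x21=x24], [x23]}; |τ_Q| = 2.

Equivalence classes: [x20=x22], [x21=x24], [x23].
Quotient map π: X → X/∼ sends x20 ↦ [x20=x22], x21 ↦ [x21=x24], x22 ↦ [x20=x22], x23 ↦ [x23], x24 ↦ [x21=x24].
For each subset V ⊆ X/∼, compute π^{-1}(V) ⊆ X and check whether π^{-1}(V) ∈ τ. V is open in τ_Q iff π^{-1}(V) ∈ τ.
  V = {}: π^{-1}(V) = ∅ ∈ τ ✓.
  V = {[x20=x22]}: π^{-1}(V) = {x20, x22} ∉ τ ✗.
  V = {[x21=x24]}: π^{-1}(V) = {x21, x24} ∉ τ ✗.
  V = {[x20=x22], [x21=x24]}: π^{-1}(V) = {x20, x21, x22, x24} ∉ τ ✗.
  V = {[x23]}: π^{-1}(V) = {x23} ∉ τ ✗.
  V = {[x20=x22], [x23]}: π^{-1}(V) = {x20, x22, x23} ∉ τ ✗.
  V = {[x21=x24], [x23]}: π^{-1}(V) = {x21, x23, x24} ∉ τ ✗.
  V = {[x20=x22], [x21=x24], [x23]}: π^{-1}(V) = {x20, x21, x22, x23, x24} ∈ τ ✓.
Open sets in the quotient: τ_Q = {{}, {[x20=x22], [x21=x24], [x23]}} (2 elements).


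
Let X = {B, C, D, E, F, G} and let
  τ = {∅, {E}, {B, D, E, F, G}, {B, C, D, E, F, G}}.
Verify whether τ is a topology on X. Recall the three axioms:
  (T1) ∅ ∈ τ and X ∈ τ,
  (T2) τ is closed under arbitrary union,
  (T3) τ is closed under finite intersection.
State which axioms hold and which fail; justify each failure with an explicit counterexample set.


τ IS a topology on X.

Axiom (T1): ∅ ∈ τ? Yes; X ∈ τ? Yes.
Axiom (T2/T3): check pairwise unions and intersections of members of τ.
All pairwise intersections and unions checked — each lies in τ. Therefore τ satisfies (T1), (T2), (T3): it IS a topology on X.


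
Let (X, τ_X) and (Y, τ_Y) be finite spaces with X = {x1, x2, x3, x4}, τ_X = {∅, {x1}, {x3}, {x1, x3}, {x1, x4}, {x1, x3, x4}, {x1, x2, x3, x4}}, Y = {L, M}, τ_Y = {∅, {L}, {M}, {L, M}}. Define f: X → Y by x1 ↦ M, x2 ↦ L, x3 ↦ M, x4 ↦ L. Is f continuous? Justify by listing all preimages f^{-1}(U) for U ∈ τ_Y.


f is NOT continuous.

Compute f^{-1}(U) for each U ∈ τ_Y:
  U = ∅: f^{-1}(U) = ∅ ∈ τ_X ✓.
  U = {L}: f^{-1}(U) = {x2, x4} ∉ τ_X ✗.
  U = {M}: f^{-1}(U) = {x1, x3} ∈ τ_X ✓.
  U = {L, M}: f^{-1}(U) = {x1, x2, x3, x4} ∈ τ_X ✓.
Found U = {L} with f^{-1}(U) = {x2, x4} not in τ_X. Therefore f is NOT continuous.


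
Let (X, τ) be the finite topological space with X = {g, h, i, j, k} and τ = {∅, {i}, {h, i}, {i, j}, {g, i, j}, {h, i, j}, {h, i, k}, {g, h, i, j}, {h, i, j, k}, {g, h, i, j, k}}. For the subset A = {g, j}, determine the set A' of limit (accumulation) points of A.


A' = {g}

For each x ∈ X, list the open sets U ∈ τ with x ∈ U, then check whether U ∩ (A ∖ {x}) ≠ ∅ for every such U.
  x = g: opens ∋ x are {g, i, j}, {g, h, i, j}, {g, h, i, j, k}; each meets A ∖ {g}, so x IS a limit point.
  x = h: open {h, i} ∋ x has {h, i} ∩ (A ∖ {h}) = ∅, so x is NOT a limit point.
  x = i: open {i} ∋ x has {i} ∩ (A ∖ {i}) = ∅, so x is NOT a limit point.
  x = j: open {i, j} ∋ x has {i, j} ∩ (A ∖ {j}) = ∅, so x is NOT a limit point.
  x = k: open {h, i, k} ∋ x has {h, i, k} ∩ (A ∖ {k}) = ∅, so x is NOT a limit point.
Collecting: A' = {g}.


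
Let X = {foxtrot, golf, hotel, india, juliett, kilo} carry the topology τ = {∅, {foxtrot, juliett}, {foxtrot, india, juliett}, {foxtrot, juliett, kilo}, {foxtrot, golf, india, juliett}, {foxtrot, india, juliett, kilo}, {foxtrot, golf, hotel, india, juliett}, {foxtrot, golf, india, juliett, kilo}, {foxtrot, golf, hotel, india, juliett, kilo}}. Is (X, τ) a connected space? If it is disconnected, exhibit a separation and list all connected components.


(X, τ) is connected.

Find clopen sets (U ∈ τ with X ∖ U ∈ τ):
  U = ∅, X ∖ U = {foxtrot, golf, hotel, india, juliett, kilo} — both open, so U is clopen.
  U = {foxtrot, golf, hotel, india, juliett, kilo}, X ∖ U = ∅ — both open, so U is clopen.
Only trivial clopens (∅ and X) exist, so (X, τ) is connected.
Compute connected components by grouping points that agree on all clopens:
  component: {foxtrot, golf, hotel, india, juliett, kilo}


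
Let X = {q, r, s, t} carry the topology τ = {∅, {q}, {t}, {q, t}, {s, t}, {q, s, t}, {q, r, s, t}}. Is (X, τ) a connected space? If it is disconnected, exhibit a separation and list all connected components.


(X, τ) is connected.

Find clopen sets (U ∈ τ with X ∖ U ∈ τ):
  U = ∅, X ∖ U = {q, r, s, t} — both open, so U is clopen.
  U = {q, r, s, t}, X ∖ U = ∅ — both open, so U is clopen.
Only trivial clopens (∅ and X) exist, so (X, τ) is connected.
Compute connected components by grouping points that agree on all clopens:
  component: {q, r, s, t}


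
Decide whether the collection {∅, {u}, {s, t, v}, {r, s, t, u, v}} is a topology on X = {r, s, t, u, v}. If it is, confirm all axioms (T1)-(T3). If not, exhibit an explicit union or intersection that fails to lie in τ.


τ is NOT a topology on X.

Axiom (T1): ∅ ∈ τ? Yes; X ∈ τ? Yes.
Axiom (T2/T3): check pairwise unions and intersections of members of τ.
Counterexample for (T2): {u} ∪ {s, t, v} = {s, t, u, v} ∉ τ. Therefore τ is NOT a topology.


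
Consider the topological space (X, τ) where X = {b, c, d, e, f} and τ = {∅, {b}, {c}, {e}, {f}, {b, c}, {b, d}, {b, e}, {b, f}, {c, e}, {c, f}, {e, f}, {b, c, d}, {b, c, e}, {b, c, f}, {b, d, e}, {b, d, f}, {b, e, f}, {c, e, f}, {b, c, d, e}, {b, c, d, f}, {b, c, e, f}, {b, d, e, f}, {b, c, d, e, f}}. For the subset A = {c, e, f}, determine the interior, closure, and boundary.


int(A) = {c, e, f}, cl(A) = {c, e, f}, ∂A = ∅.

Closed sets in (X, τ) are complements of opens:
  closed(X, τ) = {∅, {c}, {d}, {e}, {f}, {b, d}, {c, d}, {c, e}, {c, f}, {d, e}, {d, f}, {e, f}, {b, c, d}, {b, d, e}, {b, d, f}, {c, d, e}, {c, d, f}, {c, e, f}, {d, e, f}, {b, c, d, e}, {b, c, d, f}, {b, d, e, f}, {c, d, e, f}, {b, c, d, e, f}}.
int(A) = ⋃ {U ∈ τ : U ⊆ A}. Opens contained in A: ∅, {c}, {e}, {f}, {c, e}, {c, f}, {e, f}, {c, e, f}.
Taking the union of these: int(A) = {c, e, f}.
cl(A) = ⋂ {C closed : A ⊆ C}. Closed sets containing A: {c, e, f}, {c, d, e, f}, {b, c, d, e, f}.
Intersecting these: cl(A) = {c, e, f}.
∂A = cl(A) ∖ int(A) = {c, e, f} ∖ {c, e, f} = ∅.


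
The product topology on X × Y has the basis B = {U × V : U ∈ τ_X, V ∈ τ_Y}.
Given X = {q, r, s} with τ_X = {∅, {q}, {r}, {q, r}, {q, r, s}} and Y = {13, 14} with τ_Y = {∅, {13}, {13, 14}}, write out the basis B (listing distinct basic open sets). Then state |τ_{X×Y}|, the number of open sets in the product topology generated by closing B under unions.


Basis B = {∅ × ∅, {q} × {13}, {r} × {13}, {q} × {13, 14}, {q, r} × {13}, {r} × {13, 14}, {q, r, s} × {13}, {q, r} × {13, 14}, {q, r, s} × {13, 14}}; |τ_{X×Y}| = 14.

Enumerate products U × V with U ∈ τ_X, V ∈ τ_Y (deduplicated):
  ∅ × ∅ = {} (∅)
  {q} × {13} = {(q,13)}
  {r} × {13} = {(r,13)}
  {q} × {13, 14} = {(q,13), (q,14)}
  {q, r} × {13} = {(q,13), (r,13)}
  {r} × {13, 14} = {(r,13), (r,14)}
  {q, r, s} × {13} = {(q,13), (r,13), (s,13)}
  {q, r} × {13, 14} = {(q,13), (q,14), (r,13), (r,14)}
  {q, r, s} × {13, 14} = {(q,13), (q,14), (r,13), (r,14), (s,13), (s,14)}
These 9 distinct sets form the basis B.
Close under arbitrary unions to get τ_{X×Y}; counting gives |τ_{X×Y}| = 14.


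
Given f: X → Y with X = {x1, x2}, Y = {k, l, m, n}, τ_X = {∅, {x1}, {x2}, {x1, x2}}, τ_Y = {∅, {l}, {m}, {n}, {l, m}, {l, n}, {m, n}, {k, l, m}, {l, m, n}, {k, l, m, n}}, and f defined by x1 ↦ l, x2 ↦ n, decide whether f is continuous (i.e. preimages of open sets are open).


f IS continuous.

Compute f^{-1}(U) for each U ∈ τ_Y:
  U = ∅: f^{-1}(U) = ∅ ∈ τ_X ✓.
  U = {l}: f^{-1}(U) = {x1} ∈ τ_X ✓.
  U = {m}: f^{-1}(U) = ∅ ∈ τ_X ✓.
  U = {n}: f^{-1}(U) = {x2} ∈ τ_X ✓.
  U = {l, m}: f^{-1}(U) = {x1} ∈ τ_X ✓.
  U = {l, n}: f^{-1}(U) = {x1, x2} ∈ τ_X ✓.
  U = {m, n}: f^{-1}(U) = {x2} ∈ τ_X ✓.
  U = {k, l, m}: f^{-1}(U) = {x1} ∈ τ_X ✓.
  U = {l, m, n}: f^{-1}(U) = {x1, x2} ∈ τ_X ✓.
  U = {k, l, m, n}: f^{-1}(U) = {x1, x2} ∈ τ_X ✓.
Every preimage lies in τ_X, so f IS continuous.


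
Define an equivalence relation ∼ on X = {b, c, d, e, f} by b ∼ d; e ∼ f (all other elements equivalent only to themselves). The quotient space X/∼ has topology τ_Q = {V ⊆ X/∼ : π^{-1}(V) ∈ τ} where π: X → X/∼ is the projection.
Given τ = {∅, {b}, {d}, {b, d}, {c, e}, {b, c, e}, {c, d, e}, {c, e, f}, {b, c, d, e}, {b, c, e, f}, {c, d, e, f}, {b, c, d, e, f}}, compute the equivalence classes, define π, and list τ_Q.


X/∼ = {[b=d], [c], [e=f]}; |τ_Q| = 4.

Equivalence classes: [b=d], [c], [e=f].
Quotient map π: X → X/∼ sends b ↦ [b=d], c ↦ [c], d ↦ [b=d], e ↦ [e=f], f ↦ [e=f].
For each subset V ⊆ X/∼, compute π^{-1}(V) ⊆ X and check whether π^{-1}(V) ∈ τ. V is open in τ_Q iff π^{-1}(V) ∈ τ.
  V = {}: π^{-1}(V) = ∅ ∈ τ ✓.
  V = {[b=d]}: π^{-1}(V) = {b, d} ∈ τ ✓.
  V = {[c]}: π^{-1}(V) = {c} ∉ τ ✗.
  V = {[b=d], [c]}: π^{-1}(V) = {b, c, d} ∉ τ ✗.
  V = {[e=f]}: π^{-1}(V) = {e, f} ∉ τ ✗.
  V = {[b=d], [e=f]}: π^{-1}(V) = {b, d, e, f} ∉ τ ✗.
  V = {[c], [e=f]}: π^{-1}(V) = {c, e, f} ∈ τ ✓.
  V = {[b=d], [c], [e=f]}: π^{-1}(V) = {b, c, d, e, f} ∈ τ ✓.
Open sets in the quotient: τ_Q = {{}, {[b=d]}, {[c], [e=f]}, {[b=d], [c], [e=f]}} (4 elements).


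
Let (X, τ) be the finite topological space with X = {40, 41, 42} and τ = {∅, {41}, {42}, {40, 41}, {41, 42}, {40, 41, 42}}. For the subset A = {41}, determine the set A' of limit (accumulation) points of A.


A' = {40}

For each x ∈ X, list the open sets U ∈ τ with x ∈ U, then check whether U ∩ (A ∖ {x}) ≠ ∅ for every such U.
  x = 40: opens ∋ x are {40, 41}, {40, 41, 42}; each meets A ∖ {40}, so x IS a limit point.
  x = 41: open {41} ∋ x has {41} ∩ (A ∖ {41}) = ∅, so x is NOT a limit point.
  x = 42: open {42} ∋ x has {42} ∩ (A ∖ {42}) = ∅, so x is NOT a limit point.
Collecting: A' = {40}.


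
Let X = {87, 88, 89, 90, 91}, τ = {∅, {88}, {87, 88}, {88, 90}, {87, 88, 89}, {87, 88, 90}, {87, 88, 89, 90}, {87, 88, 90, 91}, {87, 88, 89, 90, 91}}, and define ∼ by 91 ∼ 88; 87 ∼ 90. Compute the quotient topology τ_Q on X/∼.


X/∼ = {[87=90], [88=91], [89]}; |τ_Q| = 3.

Equivalence classes: [87=90], [88=91], [89].
Quotient map π: X → X/∼ sends 87 ↦ [87=90], 88 ↦ [88=91], 89 ↦ [89], 90 ↦ [87=90], 91 ↦ [88=91].
For each subset V ⊆ X/∼, compute π^{-1}(V) ⊆ X and check whether π^{-1}(V) ∈ τ. V is open in τ_Q iff π^{-1}(V) ∈ τ.
  V = {}: π^{-1}(V) = ∅ ∈ τ ✓.
  V = {[87=90]}: π^{-1}(V) = {87, 90} ∉ τ ✗.
  V = {[88=91]}: π^{-1}(V) = {88, 91} ∉ τ ✗.
  V = {[87=90], [88=91]}: π^{-1}(V) = {87, 88, 90, 91} ∈ τ ✓.
  V = {[89]}: π^{-1}(V) = {89} ∉ τ ✗.
  V = {[87=90], [89]}: π^{-1}(V) = {87, 89, 90} ∉ τ ✗.
  V = {[88=91], [89]}: π^{-1}(V) = {88, 89, 91} ∉ τ ✗.
  V = {[87=90], [88=91], [89]}: π^{-1}(V) = {87, 88, 89, 90, 91} ∈ τ ✓.
Open sets in the quotient: τ_Q = {{}, {[87=90], [88=91]}, {[87=90], [88=91], [89]}} (3 elements).


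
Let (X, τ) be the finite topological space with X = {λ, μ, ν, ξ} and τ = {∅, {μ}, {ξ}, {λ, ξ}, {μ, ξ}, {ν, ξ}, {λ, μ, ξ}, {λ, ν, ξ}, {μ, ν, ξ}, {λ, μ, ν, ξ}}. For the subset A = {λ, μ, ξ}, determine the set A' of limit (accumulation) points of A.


A' = {λ, ν}

For each x ∈ X, list the open sets U ∈ τ with x ∈ U, then check whether U ∩ (A ∖ {x}) ≠ ∅ for every such U.
  x = λ: opens ∋ x are {λ, ξ}, {λ, μ, ξ}, {λ, ν, ξ}, {λ, μ, ν, ξ}; each meets A ∖ {λ}, so x IS a limit point.
  x = μ: open {μ} ∋ x has {μ} ∩ (A ∖ {μ}) = ∅, so x is NOT a limit point.
  x = ν: opens ∋ x are {ν, ξ}, {λ, ν, ξ}, {μ, ν, ξ}, {λ, μ, ν, ξ}; each meets A ∖ {ν}, so x IS a limit point.
  x = ξ: open {ξ} ∋ x has {ξ} ∩ (A ∖ {ξ}) = ∅, so x is NOT a limit point.
Collecting: A' = {λ, ν}.


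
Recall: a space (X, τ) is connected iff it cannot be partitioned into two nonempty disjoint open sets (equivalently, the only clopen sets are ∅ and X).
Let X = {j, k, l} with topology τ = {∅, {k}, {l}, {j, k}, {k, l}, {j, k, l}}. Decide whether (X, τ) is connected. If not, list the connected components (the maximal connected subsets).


(X, τ) is disconnected; components = [{l}, {j, k}].

Find clopen sets (U ∈ τ with X ∖ U ∈ τ):
  U = ∅, X ∖ U = {j, k, l} — both open, so U is clopen.
  U = {l}, X ∖ U = {j, k} — both open, so U is clopen.
  U = {j, k}, X ∖ U = {l} — both open, so U is clopen.
  U = {j, k, l}, X ∖ U = ∅ — both open, so U is clopen.
Nontrivial clopen(s) exist: e.g. {l}. So (X, τ) is disconnected.
Compute connected components by grouping points that agree on all clopens:
  component: {l}
  component: {j, k}


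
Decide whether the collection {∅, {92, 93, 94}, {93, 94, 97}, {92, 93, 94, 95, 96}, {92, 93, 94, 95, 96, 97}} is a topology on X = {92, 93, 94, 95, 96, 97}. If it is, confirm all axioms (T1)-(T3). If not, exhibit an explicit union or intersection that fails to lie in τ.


τ is NOT a topology on X.

Axiom (T1): ∅ ∈ τ? Yes; X ∈ τ? Yes.
Axiom (T2/T3): check pairwise unions and intersections of members of τ.
Counterexample for (T3): {92, 93, 94} ∩ {93, 94, 97} = {93, 94} ∉ τ. Therefore τ is NOT a topology.


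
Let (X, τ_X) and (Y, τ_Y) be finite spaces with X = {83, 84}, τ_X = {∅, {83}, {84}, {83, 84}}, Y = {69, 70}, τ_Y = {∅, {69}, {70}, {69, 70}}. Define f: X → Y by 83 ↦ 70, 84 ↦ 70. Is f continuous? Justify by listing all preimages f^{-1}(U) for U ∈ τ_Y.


f IS continuous.

Compute f^{-1}(U) for each U ∈ τ_Y:
  U = ∅: f^{-1}(U) = ∅ ∈ τ_X ✓.
  U = {69}: f^{-1}(U) = ∅ ∈ τ_X ✓.
  U = {70}: f^{-1}(U) = {83, 84} ∈ τ_X ✓.
  U = {69, 70}: f^{-1}(U) = {83, 84} ∈ τ_X ✓.
Every preimage lies in τ_X, so f IS continuous.


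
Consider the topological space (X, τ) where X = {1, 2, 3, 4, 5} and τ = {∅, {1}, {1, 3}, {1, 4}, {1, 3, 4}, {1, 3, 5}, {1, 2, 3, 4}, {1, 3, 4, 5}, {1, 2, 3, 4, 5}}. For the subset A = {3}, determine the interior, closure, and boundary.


int(A) = ∅, cl(A) = {2, 3, 5}, ∂A = {2, 3, 5}.

Closed sets in (X, τ) are complements of opens:
  closed(X, τ) = {∅, {2}, {5}, {2, 4}, {2, 5}, {2, 3, 5}, {2, 4, 5}, {2, 3, 4, 5}, {1, 2, 3, 4, 5}}.
int(A) = ⋃ {U ∈ τ : U ⊆ A}. Opens contained in A: ∅.
Taking the union of these: int(A) = ∅.
cl(A) = ⋂ {C closed : A ⊆ C}. Closed sets containing A: {2, 3, 5}, {2, 3, 4, 5}, {1, 2, 3, 4, 5}.
Intersecting these: cl(A) = {2, 3, 5}.
∂A = cl(A) ∖ int(A) = {2, 3, 5} ∖ ∅ = {2, 3, 5}.


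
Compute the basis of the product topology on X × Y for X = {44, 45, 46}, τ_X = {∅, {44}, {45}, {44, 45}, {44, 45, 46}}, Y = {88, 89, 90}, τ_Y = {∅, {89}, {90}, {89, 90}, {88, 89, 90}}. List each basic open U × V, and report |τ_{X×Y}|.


Basis B = {∅ × ∅, {44} × {89}, {44} × {90}, {45} × {89}, {45} × {90}, {44} × {89, 90}, {44, 45} × {89}, {44, 45} × {90}, {45} × {89, 90}, {44} × {88, 89, 90}, {44, 45, 46} × {89}, {44, 45, 46} × {90}, {45} × {88, 89, 90}, {44, 45} × {89, 90}, {44, 45} × {88, 89, 90}, {44, 45, 46} × {89, 90}, {44, 45, 46} × {88, 89, 90}}; |τ_{X×Y}| = 48.

Enumerate products U × V with U ∈ τ_X, V ∈ τ_Y (deduplicated):
  ∅ × ∅ = {} (∅)
  {44} × {89} = {(44,89)}
  {44} × {90} = {(44,90)}
  {45} × {89} = {(45,89)}
  {45} × {90} = {(45,90)}
  {44} × {89, 90} = {(44,89), (44,90)}
  {44, 45} × {89} = {(44,89), (45,89)}
  {44, 45} × {90} = {(44,90), (45,90)}
  {45} × {89, 90} = {(45,89), (45,90)}
  {44} × {88, 89, 90} = {(44,88), (44,89), (44,90)}
  {44, 45, 46} × {89} = {(44,89), (45,89), (46,89)}
  {44, 45, 46} × {90} = {(44,90), (45,90), (46,90)}
  {45} × {88, 89, 90} = {(45,88), (45,89), (45,90)}
  {44, 45} × {89, 90} = {(44,89), (44,90), (45,89), (45,90)}
  {44, 45} × {88, 89, 90} = {(44,88), (44,89), (44,90), (45,88), (45,89), (45,90)}
  {44, 45, 46} × {89, 90} = {(44,89), (44,90), (45,89), (45,90), (46,89), (46,90)}
  {44, 45, 46} × {88, 89, 90} = {(44,88), (44,89), (44,90), (45,88), (45,89), (45,90), (46,88), (46,89), (46,90)}
These 17 distinct sets form the basis B.
Close under arbitrary unions to get τ_{X×Y}; counting gives |τ_{X×Y}| = 48.


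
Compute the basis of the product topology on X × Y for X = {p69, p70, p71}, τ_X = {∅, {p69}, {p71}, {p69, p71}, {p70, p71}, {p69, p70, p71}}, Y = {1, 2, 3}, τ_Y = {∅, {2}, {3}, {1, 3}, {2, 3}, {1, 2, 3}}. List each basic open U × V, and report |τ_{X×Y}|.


Basis B = {∅ × ∅, {p69} × {2}, {p69} × {3}, {p71} × {2}, {p71} × {3}, {p69} × {1, 3}, {p69} × {2, 3}, {p69, p71} × {2}, {p69, p71} × {3}, {p70, p71} × {2}, {p70, p71} × {3}, {p71} × {1, 3}, {p71} × {2, 3}, {p69} × {1, 2, 3}, {p69, p70, p71} × {2}, {p69, p70, p71} × {3}, {p71} × {1, 2, 3}, {p69, p71} × {1, 3}, {p69, p71} × {2, 3}, {p70, p71} × {1, 3}, {p70, p71} × {2, 3}, {p69, p71} × {1, 2, 3}, {p69, p70, p71} × {1, 3}, {p69, p70, p71} × {2, 3}, {p70, p71} × {1, 2, 3}, {p69, p70, p71} × {1, 2, 3}}; |τ_{X×Y}| = 108.

Enumerate products U × V with U ∈ τ_X, V ∈ τ_Y (deduplicated):
  ∅ × ∅ = {} (∅)
  {p69} × {2} = {(p69,2)}
  {p69} × {3} = {(p69,3)}
  {p71} × {2} = {(p71,2)}
  {p71} × {3} = {(p71,3)}
  {p69} × {1, 3} = {(p69,1), (p69,3)}
  {p69} × {2, 3} = {(p69,2), (p69,3)}
  {p69, p71} × {2} = {(p69,2), (p71,2)}
  {p69, p71} × {3} = {(p69,3), (p71,3)}
  {p70, p71} × {2} = {(p70,2), (p71,2)}
  {p70, p71} × {3} = {(p70,3), (p71,3)}
  {p71} × {1, 3} = {(p71,1), (p71,3)}
  {p71} × {2, 3} = {(p71,2), (p71,3)}
  {p69} × {1, 2, 3} = {(p69,1), (p69,2), (p69,3)}
  {p69, p70, p71} × {2} = {(p69,2), (p70,2), (p71,2)}
  {p69, p70, p71} × {3} = {(p69,3), (p70,3), (p71,3)}
  {p71} × {1, 2, 3} = {(p71,1), (p71,2), (p71,3)}
  {p69, p71} × {1, 3} = {(p69,1), (p69,3), (p71,1), (p71,3)}
  {p69, p71} × {2, 3} = {(p69,2), (p69,3), (p71,2), (p71,3)}
  {p70, p71} × {1, 3} = {(p70,1), (p70,3), (p71,1), (p71,3)}
  {p70, p71} × {2, 3} = {(p70,2), (p70,3), (p71,2), (p71,3)}
  {p69, p71} × {1, 2, 3} = {(p69,1), (p69,2), (p69,3), (p71,1), (p71,2), (p71,3)}
  {p69, p70, p71} × {1, 3} = {(p69,1), (p69,3), (p70,1), (p70,3), (p71,1), (p71,3)}
  {p69, p70, p71} × {2, 3} = {(p69,2), (p69,3), (p70,2), (p70,3), (p71,2), (p71,3)}
  {p70, p71} × {1, 2, 3} = {(p70,1), (p70,2), (p70,3), (p71,1), (p71,2), (p71,3)}
  {p69, p70, p71} × {1, 2, 3} = {(p69,1), (p69,2), (p69,3), (p70,1), (p70,2), (p70,3), (p71,1), (p71,2), (p71,3)}
These 26 distinct sets form the basis B.
Close under arbitrary unions to get τ_{X×Y}; counting gives |τ_{X×Y}| = 108.


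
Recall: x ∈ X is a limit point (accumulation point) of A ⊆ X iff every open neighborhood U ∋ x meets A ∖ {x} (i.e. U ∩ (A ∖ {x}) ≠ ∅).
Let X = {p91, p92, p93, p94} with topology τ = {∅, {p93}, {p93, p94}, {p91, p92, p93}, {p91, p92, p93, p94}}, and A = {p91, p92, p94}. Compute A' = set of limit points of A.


A' = {p91, p92}

For each x ∈ X, list the open sets U ∈ τ with x ∈ U, then check whether U ∩ (A ∖ {x}) ≠ ∅ for every such U.
  x = p91: opens ∋ x are {p91, p92, p93}, {p91, p92, p93, p94}; each meets A ∖ {p91}, so x IS a limit point.
  x = p92: opens ∋ x are {p91, p92, p93}, {p91, p92, p93, p94}; each meets A ∖ {p92}, so x IS a limit point.
  x = p93: open {p93} ∋ x has {p93} ∩ (A ∖ {p93}) = ∅, so x is NOT a limit point.
  x = p94: open {p93, p94} ∋ x has {p93, p94} ∩ (A ∖ {p94}) = ∅, so x is NOT a limit point.
Collecting: A' = {p91, p92}.
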